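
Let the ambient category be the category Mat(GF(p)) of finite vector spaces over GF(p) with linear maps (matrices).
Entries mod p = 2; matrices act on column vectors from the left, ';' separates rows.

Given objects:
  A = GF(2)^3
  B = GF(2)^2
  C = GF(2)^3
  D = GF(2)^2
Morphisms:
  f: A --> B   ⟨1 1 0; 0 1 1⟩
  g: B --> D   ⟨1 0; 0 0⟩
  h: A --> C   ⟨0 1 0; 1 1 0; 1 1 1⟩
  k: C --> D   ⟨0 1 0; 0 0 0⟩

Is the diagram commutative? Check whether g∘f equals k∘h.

Path 1 = f;g:
  e0=⟨1,0,0⟩ f-->⟨1,0⟩ g-->⟨1,0⟩
  e1=⟨0,1,0⟩ f-->⟨1,1⟩ g-->⟨1,0⟩
  e2=⟨0,0,1⟩ f-->⟨0,1⟩ g-->⟨0,0⟩
  result₁ = ⟨1 1 0; 0 0 0⟩
Path 2 = h;k:
  e0=⟨1,0,0⟩ h-->⟨0,1,1⟩ k-->⟨1,0⟩
  e1=⟨0,1,0⟩ h-->⟨1,1,1⟩ k-->⟨1,0⟩
  e2=⟨0,0,1⟩ h-->⟨0,0,1⟩ k-->⟨0,0⟩
  result₂ = ⟨1 1 0; 0 0 0⟩
Equal? equal; square commutes

Answer: COMMUTES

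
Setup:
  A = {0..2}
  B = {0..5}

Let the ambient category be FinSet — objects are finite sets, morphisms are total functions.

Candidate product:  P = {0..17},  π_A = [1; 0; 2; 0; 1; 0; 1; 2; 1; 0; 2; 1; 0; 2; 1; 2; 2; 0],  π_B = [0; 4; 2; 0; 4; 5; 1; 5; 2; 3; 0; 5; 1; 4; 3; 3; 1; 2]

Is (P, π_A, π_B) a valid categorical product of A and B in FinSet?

|A|·|B| = 3·6 = 18;  |P| = 18
Check the pairing map k ↦ (π_A(k), π_B(k)):
  0 -> (1,0)
  1 -> (0,4)
  2 -> (2,2)
  3 -> (0,0)
  4 -> (1,4)
  5 -> (0,5)
  6 -> (1,1)
  7 -> (2,5)
  8 -> (1,2)
  9 -> (0,3)
  10 -> (2,0)
  11 -> (1,5)
  12 -> (0,1)
  13 -> (2,4)
  14 -> (1,3)
  15 -> (2,3)
  16 -> (2,1)
  17 -> (0,2)
distinct pairs in image: 18 / 18 needed
  → bijection onto A×B; projections well-typed.

Answer: VALID PRODUCT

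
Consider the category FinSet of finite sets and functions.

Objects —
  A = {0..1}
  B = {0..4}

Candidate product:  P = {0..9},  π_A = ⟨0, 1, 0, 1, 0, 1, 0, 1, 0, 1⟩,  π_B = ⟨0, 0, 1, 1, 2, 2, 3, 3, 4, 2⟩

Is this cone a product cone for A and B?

|A|·|B| = 2·5 = 10;  |P| = 10
Check the pairing map k ↦ (π_A(k), π_B(k)):
  0 ↦ (0,0)
  1 ↦ (1,0)
  2 ↦ (0,1)
  3 ↦ (1,1)
  4 ↦ (0,2)
  5 ↦ (1,2)
  6 ↦ (0,3)
  7 ↦ (1,3)
  8 ↦ (0,4)
  9 ↦ (1,2)  ✗ repeats pair of k=5
distinct pairs in image: 9 / 10 needed
  → (1,2) hit at k=5 and k=9

Answer: NOT A VALID PRODUCT — duplicate pair at indices 5,9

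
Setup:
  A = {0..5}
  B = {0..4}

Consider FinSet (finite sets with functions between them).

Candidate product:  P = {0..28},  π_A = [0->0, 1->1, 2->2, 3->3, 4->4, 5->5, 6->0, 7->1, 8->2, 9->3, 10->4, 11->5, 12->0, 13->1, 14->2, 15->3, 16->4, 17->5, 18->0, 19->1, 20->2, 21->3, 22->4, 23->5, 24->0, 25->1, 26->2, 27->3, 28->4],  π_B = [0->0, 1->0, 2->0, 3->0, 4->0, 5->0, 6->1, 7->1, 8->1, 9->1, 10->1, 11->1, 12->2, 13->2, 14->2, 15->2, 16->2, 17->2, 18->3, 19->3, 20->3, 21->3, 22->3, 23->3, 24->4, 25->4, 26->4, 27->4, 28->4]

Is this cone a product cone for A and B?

|A|·|B| = 6·5 = 30;  |P| = 29
  → cardinalities differ; no bijection possible.

Answer: NOT A VALID PRODUCT — |P|=29 ≠ |A|·|B|=30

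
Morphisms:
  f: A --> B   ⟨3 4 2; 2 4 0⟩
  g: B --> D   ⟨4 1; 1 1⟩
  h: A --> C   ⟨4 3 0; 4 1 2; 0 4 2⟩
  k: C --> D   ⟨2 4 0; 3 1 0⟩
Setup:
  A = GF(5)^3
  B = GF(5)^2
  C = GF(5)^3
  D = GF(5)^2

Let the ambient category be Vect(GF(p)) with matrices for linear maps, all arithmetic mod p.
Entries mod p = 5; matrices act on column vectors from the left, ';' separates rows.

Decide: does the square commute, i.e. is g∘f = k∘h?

1) trace f;g:
  e0=[1,0,0] f-->[3,2] g-->[4,0]
  e1=[0,1,0] f-->[4,4] g-->[0,3]
  e2=[0,0,1] f-->[2,0] g-->[3,2]
  ⟦path⟧₁ = ⟨4 0 3; 0 3 2⟩
2) trace h;k:
  e0=[1,0,0] h-->[4,4,0] k-->[4,1]
  e1=[0,1,0] h-->[3,1,4] k-->[0,0]
  e2=[0,0,1] h-->[0,2,2] k-->[3,2]
  ⟦path⟧₂ = ⟨4 0 3; 1 0 2⟩
Equal? NO — does not commute

Answer: DOES NOT COMMUTE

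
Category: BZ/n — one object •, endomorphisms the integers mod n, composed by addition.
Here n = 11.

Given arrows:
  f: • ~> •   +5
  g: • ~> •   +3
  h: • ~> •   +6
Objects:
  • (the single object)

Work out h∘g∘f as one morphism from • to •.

  0 +5≡5 +3≡8 +6≡3  (mod 11)
⟦path⟧: +3

Answer: +3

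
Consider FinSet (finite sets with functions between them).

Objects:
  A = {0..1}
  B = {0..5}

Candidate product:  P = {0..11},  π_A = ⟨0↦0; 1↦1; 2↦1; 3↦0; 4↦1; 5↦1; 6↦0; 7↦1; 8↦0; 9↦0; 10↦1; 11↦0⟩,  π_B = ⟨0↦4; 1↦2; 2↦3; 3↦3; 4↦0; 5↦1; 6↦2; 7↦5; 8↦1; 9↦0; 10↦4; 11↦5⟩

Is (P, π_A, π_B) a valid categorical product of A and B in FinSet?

Answer: VALID PRODUCT

Trace:
|A|·|B| = 2·6 = 12;  |P| = 12
Check the pairing map k ↦ (π_A(k), π_B(k)):
  0 ↦ (0,4)
  1 ↦ (1,2)
  2 ↦ (1,3)
  3 ↦ (0,3)
  4 ↦ (1,0)
  5 ↦ (1,1)
  6 ↦ (0,2)
  7 ↦ (1,5)
  8 ↦ (0,1)
  9 ↦ (0,0)
  10 ↦ (1,4)
  11 ↦ (0,5)
distinct pairs in image: 12 / 12 needed
  → bijection onto A×B; projections well-typed.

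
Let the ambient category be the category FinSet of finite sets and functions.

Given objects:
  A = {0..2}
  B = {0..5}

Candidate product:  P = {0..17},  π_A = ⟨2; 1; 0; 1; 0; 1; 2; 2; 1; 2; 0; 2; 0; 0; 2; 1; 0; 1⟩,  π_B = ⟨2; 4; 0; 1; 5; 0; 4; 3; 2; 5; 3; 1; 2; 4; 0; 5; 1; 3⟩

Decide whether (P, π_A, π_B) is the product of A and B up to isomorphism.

|A|·|B| = 3·6 = 18;  |P| = 18
Check the pairing map k ↦ (π_A(k), π_B(k)):
  0 ↦ (2,2)
  1 ↦ (1,4)
  2 ↦ (0,0)
  3 ↦ (1,1)
  4 ↦ (0,5)
  5 ↦ (1,0)
  6 ↦ (2,4)
  7 ↦ (2,3)
  8 ↦ (1,2)
  9 ↦ (2,5)
  10 ↦ (0,3)
  11 ↦ (2,1)
  12 ↦ (0,2)
  13 ↦ (0,4)
  14 ↦ (2,0)
  15 ↦ (1,5)
  16 ↦ (0,1)
  17 ↦ (1,3)
distinct pairs in image: 18 / 18 needed
  → bijection onto A×B; projections well-typed.

Answer: VALID PRODUCT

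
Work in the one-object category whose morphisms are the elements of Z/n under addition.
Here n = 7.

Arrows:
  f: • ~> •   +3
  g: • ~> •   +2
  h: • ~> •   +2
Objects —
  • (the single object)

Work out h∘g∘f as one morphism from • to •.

  0 +3≡3 +2≡5 +2≡0  (mod 7)
⟦path⟧: +0

Answer: +0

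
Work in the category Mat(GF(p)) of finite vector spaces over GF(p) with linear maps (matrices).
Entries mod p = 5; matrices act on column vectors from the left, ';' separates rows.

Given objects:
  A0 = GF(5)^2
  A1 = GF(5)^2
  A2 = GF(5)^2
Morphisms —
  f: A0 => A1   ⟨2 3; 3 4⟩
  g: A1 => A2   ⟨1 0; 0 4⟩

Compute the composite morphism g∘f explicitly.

  e0=(1,0) f=>(2,3) g=>(2,2)
  e1=(0,1) f=>(3,4) g=>(3,1)
⟦path⟧: ⟨2 3; 2 1⟩

Answer: ⟨2 3; 2 1⟩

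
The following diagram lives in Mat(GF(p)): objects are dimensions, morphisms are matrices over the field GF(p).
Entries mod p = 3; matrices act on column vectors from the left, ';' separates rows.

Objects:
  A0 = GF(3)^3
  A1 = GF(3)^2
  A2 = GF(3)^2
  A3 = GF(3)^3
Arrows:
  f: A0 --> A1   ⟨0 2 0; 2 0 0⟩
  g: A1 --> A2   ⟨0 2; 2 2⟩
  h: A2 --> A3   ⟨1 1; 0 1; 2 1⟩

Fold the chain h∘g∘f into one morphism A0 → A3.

Answer: ⟨2 1 0; 1 1 0; 0 1 0⟩

Derivation:
  e0=[1,0,0] f-->[0,2] g-->[1,1] h-->[2,1,0]
  e1=[0,1,0] f-->[2,0] g-->[0,1] h-->[1,1,1]
  e2=[0,0,1] f-->[0,0] g-->[0,0] h-->[0,0,0]
composite: ⟨2 1 0; 1 1 0; 0 1 0⟩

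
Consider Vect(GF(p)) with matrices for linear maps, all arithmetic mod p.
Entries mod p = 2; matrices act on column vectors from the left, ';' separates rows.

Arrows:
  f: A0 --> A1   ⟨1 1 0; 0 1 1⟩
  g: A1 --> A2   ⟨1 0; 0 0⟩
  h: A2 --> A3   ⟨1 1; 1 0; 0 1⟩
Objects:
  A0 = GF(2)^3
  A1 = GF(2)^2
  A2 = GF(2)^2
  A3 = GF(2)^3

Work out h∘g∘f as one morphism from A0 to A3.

  e0=⟨1,0,0⟩ f-->⟨1,0⟩ g-->⟨1,0⟩ h-->⟨1,1,0⟩
  e1=⟨0,1,0⟩ f-->⟨1,1⟩ g-->⟨1,0⟩ h-->⟨1,1,0⟩
  e2=⟨0,0,1⟩ f-->⟨0,1⟩ g-->⟨0,0⟩ h-->⟨0,0,0⟩
composite: ⟨1 1 0; 1 1 0; 0 0 0⟩

Answer: ⟨1 1 0; 1 1 0; 0 0 0⟩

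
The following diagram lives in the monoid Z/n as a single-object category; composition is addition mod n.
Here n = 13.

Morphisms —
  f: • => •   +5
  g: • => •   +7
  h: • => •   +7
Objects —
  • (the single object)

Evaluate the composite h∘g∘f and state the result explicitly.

Answer: +6

Trace:
  0 +5≡5 +7≡12 +7≡6  (mod 13)
composite: +6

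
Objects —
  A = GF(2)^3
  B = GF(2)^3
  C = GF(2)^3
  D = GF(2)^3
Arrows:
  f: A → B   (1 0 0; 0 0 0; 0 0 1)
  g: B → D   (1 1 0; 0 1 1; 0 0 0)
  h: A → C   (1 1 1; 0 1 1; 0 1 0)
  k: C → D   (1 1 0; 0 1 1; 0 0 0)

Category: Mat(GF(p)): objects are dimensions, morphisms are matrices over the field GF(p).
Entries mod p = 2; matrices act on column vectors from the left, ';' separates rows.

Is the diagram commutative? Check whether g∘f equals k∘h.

Path 1 = f;g:
  e0=[1,0,0] f→[1,0,0] g→[1,0,0]
  e1=[0,1,0] f→[0,0,0] g→[0,0,0]
  e2=[0,0,1] f→[0,0,1] g→[0,1,0]
  ⟦path⟧₁ = (1 0 0; 0 0 1; 0 0 0)
Path 2 = h;k:
  e0=[1,0,0] h→[1,0,0] k→[1,0,0]
  e1=[0,1,0] h→[1,1,1] k→[0,0,0]
  e2=[0,0,1] h→[1,1,0] k→[0,1,0]
  ⟦path⟧₂ = (1 0 0; 0 0 1; 0 0 0)
Equal? same morphism ✓

Answer: COMMUTES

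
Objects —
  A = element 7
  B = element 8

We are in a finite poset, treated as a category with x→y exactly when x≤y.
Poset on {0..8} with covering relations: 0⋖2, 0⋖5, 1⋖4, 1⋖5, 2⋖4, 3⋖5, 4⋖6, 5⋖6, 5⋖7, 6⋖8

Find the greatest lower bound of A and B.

{x : x<=A ∧ x<=B} = {0,1,3,5}  (A=7, B=8)
  0 <= 5
  1 <= 5
  3 <= 5
  5 <= 5
glb = 5

Answer: A∧B = 5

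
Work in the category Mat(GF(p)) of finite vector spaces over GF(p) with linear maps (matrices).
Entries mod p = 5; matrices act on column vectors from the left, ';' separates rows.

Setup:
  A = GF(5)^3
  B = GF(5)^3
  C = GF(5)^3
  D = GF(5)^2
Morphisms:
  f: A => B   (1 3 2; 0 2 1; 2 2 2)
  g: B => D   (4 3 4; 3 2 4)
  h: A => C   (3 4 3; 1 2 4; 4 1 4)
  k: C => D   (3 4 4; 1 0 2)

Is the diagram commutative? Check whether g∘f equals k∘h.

Along f;g (path 1):
  e0=⟨1,0,0⟩ f=>⟨1,0,2⟩ g=>⟨2,1⟩
  e1=⟨0,1,0⟩ f=>⟨3,2,2⟩ g=>⟨1,1⟩
  e2=⟨0,0,1⟩ f=>⟨2,1,2⟩ g=>⟨4,1⟩
  ⟦path⟧₁ = (2 1 4; 1 1 1)
Along h;k (path 2):
  e0=⟨1,0,0⟩ h=>⟨3,1,4⟩ k=>⟨4,1⟩
  e1=⟨0,1,0⟩ h=>⟨4,2,1⟩ k=>⟨4,1⟩
  e2=⟨0,0,1⟩ h=>⟨3,4,4⟩ k=>⟨1,1⟩
  ⟦path⟧₂ = (4 4 1; 1 1 1)
Equal? NO — does not commute

Answer: DOES NOT COMMUTE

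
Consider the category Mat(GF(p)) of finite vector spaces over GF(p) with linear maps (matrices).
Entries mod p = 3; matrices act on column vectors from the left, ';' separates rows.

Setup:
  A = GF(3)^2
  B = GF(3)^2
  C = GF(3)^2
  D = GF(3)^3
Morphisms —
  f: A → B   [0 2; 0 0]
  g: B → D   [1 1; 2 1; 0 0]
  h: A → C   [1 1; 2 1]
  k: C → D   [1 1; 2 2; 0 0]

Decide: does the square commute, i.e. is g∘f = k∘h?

1) trace f;g:
  e0=[1,0] f→[0,0] g→[0,0,0]
  e1=[0,1] f→[2,0] g→[2,1,0]
  ⟦path⟧₁ = [0 2; 0 1; 0 0]
2) trace h;k:
  e0=[1,0] h→[1,2] k→[0,0,0]
  e1=[0,1] h→[1,1] k→[2,1,0]
  ⟦path⟧₂ = [0 2; 0 1; 0 0]
Equal? equal; square commutes

Answer: COMMUTES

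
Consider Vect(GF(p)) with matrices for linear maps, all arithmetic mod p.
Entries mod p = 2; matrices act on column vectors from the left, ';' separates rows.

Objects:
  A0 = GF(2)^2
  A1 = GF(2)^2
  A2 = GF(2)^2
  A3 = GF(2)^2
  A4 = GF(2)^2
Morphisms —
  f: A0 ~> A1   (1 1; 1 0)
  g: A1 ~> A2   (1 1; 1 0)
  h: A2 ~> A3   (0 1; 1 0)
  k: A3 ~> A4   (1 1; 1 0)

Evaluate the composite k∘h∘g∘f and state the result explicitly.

  e0=[1,0] f~>[1,1] g~>[0,1] h~>[1,0] k~>[1,1]
  e1=[0,1] f~>[1,0] g~>[1,1] h~>[1,1] k~>[0,1]
result: (1 0; 1 1)

Answer: (1 0; 1 1)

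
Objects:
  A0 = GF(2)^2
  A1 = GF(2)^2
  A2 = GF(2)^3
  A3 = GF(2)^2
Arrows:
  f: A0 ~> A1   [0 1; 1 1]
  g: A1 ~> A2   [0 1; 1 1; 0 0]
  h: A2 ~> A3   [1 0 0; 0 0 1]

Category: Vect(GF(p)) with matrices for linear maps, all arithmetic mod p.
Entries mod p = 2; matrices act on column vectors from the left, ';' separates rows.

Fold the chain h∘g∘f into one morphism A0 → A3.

Answer: [1 1; 0 0]

Work:
  e0=⟨1,0⟩ f~>⟨0,1⟩ g~>⟨1,1,0⟩ h~>⟨1,0⟩
  e1=⟨0,1⟩ f~>⟨1,1⟩ g~>⟨1,0,0⟩ h~>⟨1,0⟩
composite: [1 1; 0 0]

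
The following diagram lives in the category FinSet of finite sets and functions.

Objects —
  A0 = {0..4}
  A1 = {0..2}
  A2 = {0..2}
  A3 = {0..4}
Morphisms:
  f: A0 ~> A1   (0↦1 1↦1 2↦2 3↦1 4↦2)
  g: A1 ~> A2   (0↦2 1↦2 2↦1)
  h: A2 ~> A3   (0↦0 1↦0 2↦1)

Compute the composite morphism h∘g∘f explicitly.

Answer: (0↦1 1↦1 2↦0 3↦1 4↦0)

Trace:
  0 f~>1 g~>2 h~>1
  1 f~>1 g~>2 h~>1
  2 f~>2 g~>1 h~>0
  3 f~>1 g~>2 h~>1
  4 f~>2 g~>1 h~>0
⟦path⟧: (0↦1 1↦1 2↦0 3↦1 4↦0)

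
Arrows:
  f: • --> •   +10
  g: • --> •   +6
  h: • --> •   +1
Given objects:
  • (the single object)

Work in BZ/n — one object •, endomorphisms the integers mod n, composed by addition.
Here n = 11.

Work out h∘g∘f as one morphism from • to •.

Answer: +6

Work:
  0 +10≡10 +6≡5 +1≡6  (mod 11)
composite: +6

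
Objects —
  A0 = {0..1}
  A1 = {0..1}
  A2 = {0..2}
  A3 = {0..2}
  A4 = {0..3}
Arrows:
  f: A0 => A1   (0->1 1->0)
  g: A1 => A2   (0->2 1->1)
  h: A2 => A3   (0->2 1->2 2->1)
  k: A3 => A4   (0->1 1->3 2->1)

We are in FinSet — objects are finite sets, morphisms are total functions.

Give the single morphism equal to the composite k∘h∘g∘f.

Answer: (0->1 1->3)

Derivation:
  0 f=>1 g=>1 h=>2 k=>1
  1 f=>0 g=>2 h=>1 k=>3
result: (0->1 1->3)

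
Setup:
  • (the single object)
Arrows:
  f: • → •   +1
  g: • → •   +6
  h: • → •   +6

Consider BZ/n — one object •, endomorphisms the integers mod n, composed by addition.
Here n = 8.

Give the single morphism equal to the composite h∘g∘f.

Answer: +5

Work:
  0 +1≡1 +6≡7 +6≡5  (mod 8)
result: +5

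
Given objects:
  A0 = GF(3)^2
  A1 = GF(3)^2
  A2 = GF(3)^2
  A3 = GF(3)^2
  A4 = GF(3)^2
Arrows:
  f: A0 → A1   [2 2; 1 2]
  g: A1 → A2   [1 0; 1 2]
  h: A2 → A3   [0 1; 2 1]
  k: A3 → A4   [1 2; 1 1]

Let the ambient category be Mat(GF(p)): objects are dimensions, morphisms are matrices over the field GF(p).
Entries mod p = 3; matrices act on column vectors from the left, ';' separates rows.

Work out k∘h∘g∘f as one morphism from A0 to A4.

  e0=(1,0) f→(2,1) g→(2,1) h→(1,2) k→(2,0)
  e1=(0,1) f→(2,2) g→(2,0) h→(0,1) k→(2,1)
result: [2 2; 0 1]

Answer: [2 2; 0 1]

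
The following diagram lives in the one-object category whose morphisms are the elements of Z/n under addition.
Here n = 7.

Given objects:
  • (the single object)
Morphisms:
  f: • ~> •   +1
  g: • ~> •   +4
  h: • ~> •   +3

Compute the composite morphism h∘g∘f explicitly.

  0 +1≡1 +4≡5 +3≡1  (mod 7)
composite: +1

Answer: +1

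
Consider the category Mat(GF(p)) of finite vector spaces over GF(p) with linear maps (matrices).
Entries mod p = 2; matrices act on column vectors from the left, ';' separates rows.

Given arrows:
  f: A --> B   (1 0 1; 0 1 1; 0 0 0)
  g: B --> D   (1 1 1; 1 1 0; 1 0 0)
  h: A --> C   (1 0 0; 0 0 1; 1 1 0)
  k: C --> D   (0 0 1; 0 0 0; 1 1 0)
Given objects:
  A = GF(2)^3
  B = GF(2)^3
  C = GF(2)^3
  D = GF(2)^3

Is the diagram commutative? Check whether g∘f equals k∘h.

Answer: DOES NOT COMMUTE

Trace:
1) trace f;g:
  e0=⟨1,0,0⟩ f-->⟨1,0,0⟩ g-->⟨1,1,1⟩
  e1=⟨0,1,0⟩ f-->⟨0,1,0⟩ g-->⟨1,1,0⟩
  e2=⟨0,0,1⟩ f-->⟨1,1,0⟩ g-->⟨0,0,1⟩
  composite₁ = (1 1 0; 1 1 0; 1 0 1)
2) trace h;k:
  e0=⟨1,0,0⟩ h-->⟨1,0,1⟩ k-->⟨1,0,1⟩
  e1=⟨0,1,0⟩ h-->⟨0,0,1⟩ k-->⟨1,0,0⟩
  e2=⟨0,0,1⟩ h-->⟨0,1,0⟩ k-->⟨0,0,1⟩
  composite₂ = (1 1 0; 0 0 0; 1 0 1)
Equal? distinct morphisms ✗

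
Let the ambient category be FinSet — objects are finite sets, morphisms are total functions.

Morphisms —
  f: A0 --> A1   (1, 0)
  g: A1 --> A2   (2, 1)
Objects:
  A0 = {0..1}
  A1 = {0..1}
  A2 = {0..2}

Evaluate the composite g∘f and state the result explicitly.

Answer: (1, 2)

Work:
  0 f-->1 g-->1
  1 f-->0 g-->2
composite: (1, 2)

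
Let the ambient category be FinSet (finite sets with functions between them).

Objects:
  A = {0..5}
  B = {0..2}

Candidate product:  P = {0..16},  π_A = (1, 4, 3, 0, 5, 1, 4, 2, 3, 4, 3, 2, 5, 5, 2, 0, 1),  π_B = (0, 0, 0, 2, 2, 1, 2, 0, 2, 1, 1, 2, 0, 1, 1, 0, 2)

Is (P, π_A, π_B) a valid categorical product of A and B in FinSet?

Answer: NOT A VALID PRODUCT — |P|=17 ≠ |A|·|B|=18

Trace:
|A|·|B| = 6·3 = 18;  |P| = 17
  → cardinalities differ; no bijection possible.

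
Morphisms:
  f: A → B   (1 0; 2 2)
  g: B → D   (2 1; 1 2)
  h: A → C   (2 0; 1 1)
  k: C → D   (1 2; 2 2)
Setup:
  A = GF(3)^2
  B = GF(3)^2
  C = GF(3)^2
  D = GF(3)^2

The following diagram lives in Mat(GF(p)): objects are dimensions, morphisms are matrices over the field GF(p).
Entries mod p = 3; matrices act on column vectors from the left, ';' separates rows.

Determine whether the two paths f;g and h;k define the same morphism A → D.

Answer: DOES NOT COMMUTE

Derivation:
1) trace f;g:
  e0=(1,0) f→(1,2) g→(1,2)
  e1=(0,1) f→(0,2) g→(2,1)
  composite₁ = (1 2; 2 1)
2) trace h;k:
  e0=(1,0) h→(2,1) k→(1,0)
  e1=(0,1) h→(0,1) k→(2,2)
  composite₂ = (1 2; 0 2)
Equal? distinct morphisms ✗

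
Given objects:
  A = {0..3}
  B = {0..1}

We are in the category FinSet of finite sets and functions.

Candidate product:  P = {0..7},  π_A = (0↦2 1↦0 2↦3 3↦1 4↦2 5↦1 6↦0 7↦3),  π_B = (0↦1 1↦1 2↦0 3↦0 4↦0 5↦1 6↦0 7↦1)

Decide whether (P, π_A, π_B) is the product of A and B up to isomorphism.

Answer: VALID PRODUCT

Work:
|A|·|B| = 4·2 = 8;  |P| = 8
Check the pairing map k ↦ (π_A(k), π_B(k)):
  0 ↦ (2,1)
  1 ↦ (0,1)
  2 ↦ (3,0)
  3 ↦ (1,0)
  4 ↦ (2,0)
  5 ↦ (1,1)
  6 ↦ (0,0)
  7 ↦ (3,1)
distinct pairs in image: 8 / 8 needed
  → bijection onto A×B; projections well-typed.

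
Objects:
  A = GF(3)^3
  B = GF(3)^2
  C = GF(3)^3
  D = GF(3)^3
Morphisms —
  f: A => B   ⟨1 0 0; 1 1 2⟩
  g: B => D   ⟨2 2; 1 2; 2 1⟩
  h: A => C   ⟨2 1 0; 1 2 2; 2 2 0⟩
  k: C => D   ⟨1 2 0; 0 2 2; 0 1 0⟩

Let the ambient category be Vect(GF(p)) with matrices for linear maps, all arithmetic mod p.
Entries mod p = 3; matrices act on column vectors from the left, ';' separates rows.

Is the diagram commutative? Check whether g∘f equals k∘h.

Path 1 = f;g:
  e0=⟨1,0,0⟩ f=>⟨1,1⟩ g=>⟨1,0,0⟩
  e1=⟨0,1,0⟩ f=>⟨0,1⟩ g=>⟨2,2,1⟩
  e2=⟨0,0,1⟩ f=>⟨0,2⟩ g=>⟨1,1,2⟩
  composite₁ = ⟨1 2 1; 0 2 1; 0 1 2⟩
Path 2 = h;k:
  e0=⟨1,0,0⟩ h=>⟨2,1,2⟩ k=>⟨1,0,1⟩
  e1=⟨0,1,0⟩ h=>⟨1,2,2⟩ k=>⟨2,2,2⟩
  e2=⟨0,0,1⟩ h=>⟨0,2,0⟩ k=>⟨1,1,2⟩
  composite₂ = ⟨1 2 1; 0 2 1; 1 2 2⟩
Equal? NO — does not commute

Answer: DOES NOT COMMUTE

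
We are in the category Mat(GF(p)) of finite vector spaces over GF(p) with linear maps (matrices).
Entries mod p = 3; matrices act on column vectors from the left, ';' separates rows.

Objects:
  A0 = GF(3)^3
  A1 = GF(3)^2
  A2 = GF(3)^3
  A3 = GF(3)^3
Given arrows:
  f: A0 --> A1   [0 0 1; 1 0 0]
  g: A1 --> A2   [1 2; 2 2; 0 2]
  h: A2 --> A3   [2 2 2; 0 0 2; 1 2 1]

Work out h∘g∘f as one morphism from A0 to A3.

Answer: [0 0 0; 1 0 0; 2 0 2]

Derivation:
  e0=(1,0,0) f-->(0,1) g-->(2,2,2) h-->(0,1,2)
  e1=(0,1,0) f-->(0,0) g-->(0,0,0) h-->(0,0,0)
  e2=(0,0,1) f-->(1,0) g-->(1,2,0) h-->(0,0,2)
result: [0 0 0; 1 0 0; 2 0 2]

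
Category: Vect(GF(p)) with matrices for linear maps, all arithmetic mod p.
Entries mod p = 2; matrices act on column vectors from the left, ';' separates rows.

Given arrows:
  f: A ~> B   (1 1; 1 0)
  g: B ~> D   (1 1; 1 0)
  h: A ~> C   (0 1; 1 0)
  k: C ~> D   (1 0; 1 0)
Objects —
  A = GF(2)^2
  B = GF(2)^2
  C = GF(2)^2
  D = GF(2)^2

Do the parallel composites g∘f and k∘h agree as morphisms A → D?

Along f;g (path 1):
  e0=[1,0] f~>[1,1] g~>[0,1]
  e1=[0,1] f~>[1,0] g~>[1,1]
  composite₁ = (0 1; 1 1)
Along h;k (path 2):
  e0=[1,0] h~>[0,1] k~>[0,0]
  e1=[0,1] h~>[1,0] k~>[1,1]
  composite₂ = (0 1; 0 1)
Equal? NO — does not commute

Answer: DOES NOT COMMUTE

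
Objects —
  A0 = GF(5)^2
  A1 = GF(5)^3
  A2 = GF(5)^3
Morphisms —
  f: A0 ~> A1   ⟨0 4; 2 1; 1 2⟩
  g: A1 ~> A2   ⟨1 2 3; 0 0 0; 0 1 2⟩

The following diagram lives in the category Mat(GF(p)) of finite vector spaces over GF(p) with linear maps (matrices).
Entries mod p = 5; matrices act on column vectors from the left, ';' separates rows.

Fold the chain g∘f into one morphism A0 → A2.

  e0=(1,0) f~>(0,2,1) g~>(2,0,4)
  e1=(0,1) f~>(4,1,2) g~>(2,0,0)
⟦path⟧: ⟨2 2; 0 0; 4 0⟩

Answer: ⟨2 2; 0 0; 4 0⟩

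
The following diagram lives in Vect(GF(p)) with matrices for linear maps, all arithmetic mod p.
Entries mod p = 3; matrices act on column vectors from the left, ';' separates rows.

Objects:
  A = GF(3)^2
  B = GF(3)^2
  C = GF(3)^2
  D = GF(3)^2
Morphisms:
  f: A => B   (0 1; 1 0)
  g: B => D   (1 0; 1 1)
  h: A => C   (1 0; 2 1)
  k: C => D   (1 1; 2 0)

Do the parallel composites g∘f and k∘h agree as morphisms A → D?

Along f;g (path 1):
  e0=⟨1,0⟩ f=>⟨0,1⟩ g=>⟨0,1⟩
  e1=⟨0,1⟩ f=>⟨1,0⟩ g=>⟨1,1⟩
  composite₁ = (0 1; 1 1)
Along h;k (path 2):
  e0=⟨1,0⟩ h=>⟨1,2⟩ k=>⟨0,2⟩
  e1=⟨0,1⟩ h=>⟨0,1⟩ k=>⟨1,0⟩
  composite₂ = (0 1; 2 0)
Equal? differ; not commutative

Answer: DOES NOT COMMUTE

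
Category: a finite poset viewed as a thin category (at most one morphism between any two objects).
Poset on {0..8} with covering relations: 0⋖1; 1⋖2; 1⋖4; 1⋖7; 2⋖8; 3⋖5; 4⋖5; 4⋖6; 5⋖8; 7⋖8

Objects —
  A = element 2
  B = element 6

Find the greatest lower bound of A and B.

Answer: A∧B = 1

Work:
Lower bounds of A=2 and B=6: {0,1}
  0 ⊑ 1
  1 ⊑ 1
glb = 1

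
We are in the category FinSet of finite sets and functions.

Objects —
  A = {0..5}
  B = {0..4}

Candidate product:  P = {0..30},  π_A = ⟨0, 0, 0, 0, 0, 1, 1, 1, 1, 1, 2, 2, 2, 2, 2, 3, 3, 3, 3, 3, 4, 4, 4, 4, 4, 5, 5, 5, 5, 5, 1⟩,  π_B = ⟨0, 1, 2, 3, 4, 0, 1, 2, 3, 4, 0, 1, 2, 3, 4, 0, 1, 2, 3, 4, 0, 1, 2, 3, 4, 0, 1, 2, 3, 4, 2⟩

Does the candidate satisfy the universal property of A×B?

|A|·|B| = 6·5 = 30;  |P| = 31
  → cardinalities differ; no bijection possible.

Answer: NOT A VALID PRODUCT — |P|=31 ≠ |A|·|B|=30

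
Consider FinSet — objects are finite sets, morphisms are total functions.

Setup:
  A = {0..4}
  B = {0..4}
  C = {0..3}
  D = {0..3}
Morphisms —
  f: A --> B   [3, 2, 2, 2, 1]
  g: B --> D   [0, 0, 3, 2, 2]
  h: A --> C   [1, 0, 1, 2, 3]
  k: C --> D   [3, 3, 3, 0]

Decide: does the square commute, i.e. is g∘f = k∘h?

Answer: DOES NOT COMMUTE

Derivation:
1) trace f;g:
  0 f-->3 g-->2
  1 f-->2 g-->3
  2 f-->2 g-->3
  3 f-->2 g-->3
  4 f-->1 g-->0
  composite₁ = [2, 3, 3, 3, 0]
2) trace h;k:
  0 h-->1 k-->3
  1 h-->0 k-->3
  2 h-->1 k-->3
  3 h-->2 k-->3
  4 h-->3 k-->0
  composite₂ = [3, 3, 3, 3, 0]
Equal? differ; not commutative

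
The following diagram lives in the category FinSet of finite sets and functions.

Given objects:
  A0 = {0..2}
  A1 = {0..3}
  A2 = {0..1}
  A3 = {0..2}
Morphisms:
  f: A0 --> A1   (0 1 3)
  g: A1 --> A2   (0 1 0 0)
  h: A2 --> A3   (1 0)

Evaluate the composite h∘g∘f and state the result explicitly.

  0 f-->0 g-->0 h-->1
  1 f-->1 g-->1 h-->0
  2 f-->3 g-->0 h-->1
composite: (1 0 1)

Answer: (1 0 1)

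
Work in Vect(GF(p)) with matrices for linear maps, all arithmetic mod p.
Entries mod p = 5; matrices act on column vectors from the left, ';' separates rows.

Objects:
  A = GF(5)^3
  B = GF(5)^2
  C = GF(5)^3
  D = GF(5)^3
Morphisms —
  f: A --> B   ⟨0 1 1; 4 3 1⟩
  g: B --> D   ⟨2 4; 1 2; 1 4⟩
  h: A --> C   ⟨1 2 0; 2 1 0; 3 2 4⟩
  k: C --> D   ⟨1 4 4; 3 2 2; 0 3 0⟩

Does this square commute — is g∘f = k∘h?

Path 1 = f;g:
  e0=⟨1,0,0⟩ f-->⟨0,4⟩ g-->⟨1,3,1⟩
  e1=⟨0,1,0⟩ f-->⟨1,3⟩ g-->⟨4,2,3⟩
  e2=⟨0,0,1⟩ f-->⟨1,1⟩ g-->⟨1,3,0⟩
  composite₁ = ⟨1 4 1; 3 2 3; 1 3 0⟩
Path 2 = h;k:
  e0=⟨1,0,0⟩ h-->⟨1,2,3⟩ k-->⟨1,3,1⟩
  e1=⟨0,1,0⟩ h-->⟨2,1,2⟩ k-->⟨4,2,3⟩
  e2=⟨0,0,1⟩ h-->⟨0,0,4⟩ k-->⟨1,3,0⟩
  composite₂ = ⟨1 4 1; 3 2 3; 1 3 0⟩
Equal? YES — commutes

Answer: COMMUTES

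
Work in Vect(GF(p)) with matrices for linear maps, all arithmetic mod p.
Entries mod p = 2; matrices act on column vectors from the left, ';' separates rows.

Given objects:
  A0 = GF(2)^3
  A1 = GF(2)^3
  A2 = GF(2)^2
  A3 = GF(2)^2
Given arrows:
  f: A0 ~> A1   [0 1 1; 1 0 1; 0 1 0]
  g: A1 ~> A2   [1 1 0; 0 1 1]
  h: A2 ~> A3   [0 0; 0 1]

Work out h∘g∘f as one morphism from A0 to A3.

Answer: [0 0 0; 1 1 1]

Work:
  e0=(1,0,0) f~>(0,1,0) g~>(1,1) h~>(0,1)
  e1=(0,1,0) f~>(1,0,1) g~>(1,1) h~>(0,1)
  e2=(0,0,1) f~>(1,1,0) g~>(0,1) h~>(0,1)
composite: [0 0 0; 1 1 1]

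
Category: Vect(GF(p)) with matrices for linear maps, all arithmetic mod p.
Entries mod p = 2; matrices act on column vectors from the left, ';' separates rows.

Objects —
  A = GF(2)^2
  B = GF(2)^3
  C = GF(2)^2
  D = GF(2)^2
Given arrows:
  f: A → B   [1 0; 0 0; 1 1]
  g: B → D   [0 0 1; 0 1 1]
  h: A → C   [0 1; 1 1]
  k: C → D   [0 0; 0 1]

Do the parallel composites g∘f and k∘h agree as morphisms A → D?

Path 1 = f;g:
  e0=(1,0) f→(1,0,1) g→(1,1)
  e1=(0,1) f→(0,0,1) g→(1,1)
  composite₁ = [1 1; 1 1]
Path 2 = h;k:
  e0=(1,0) h→(0,1) k→(0,1)
  e1=(0,1) h→(1,1) k→(0,1)
  composite₂ = [0 0; 1 1]
Equal? NO — does not commute

Answer: DOES NOT COMMUTE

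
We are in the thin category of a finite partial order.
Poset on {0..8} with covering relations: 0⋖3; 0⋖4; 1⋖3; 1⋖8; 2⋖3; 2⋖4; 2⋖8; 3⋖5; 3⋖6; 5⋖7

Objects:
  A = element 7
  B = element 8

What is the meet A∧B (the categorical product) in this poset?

{x : x⊑A ∧ x⊑B} = {1,2}  (A=7, B=8)
  maximal lower bounds 1 and 2 are incomparable: neither 1⊑2 nor 2⊑1
→ no greatest lower bound exists

Answer: NO MEET EXISTS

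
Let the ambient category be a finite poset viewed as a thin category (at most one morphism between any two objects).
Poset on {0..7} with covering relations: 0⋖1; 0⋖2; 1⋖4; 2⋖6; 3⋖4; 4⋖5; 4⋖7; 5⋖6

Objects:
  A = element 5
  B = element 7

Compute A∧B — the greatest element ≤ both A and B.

Lower bounds of A=5 and B=7: {0,1,3,4}
  0 <= 4
  1 <= 4
  3 <= 4
  4 <= 4
glb = 4

Answer: A∧B = 4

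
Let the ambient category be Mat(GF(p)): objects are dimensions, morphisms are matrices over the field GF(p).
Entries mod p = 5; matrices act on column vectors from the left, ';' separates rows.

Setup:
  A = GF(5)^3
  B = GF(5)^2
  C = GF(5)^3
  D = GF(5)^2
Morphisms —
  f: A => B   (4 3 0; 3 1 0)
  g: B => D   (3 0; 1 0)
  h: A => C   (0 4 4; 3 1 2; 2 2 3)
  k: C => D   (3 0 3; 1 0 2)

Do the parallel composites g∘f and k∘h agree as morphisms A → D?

Answer: DOES NOT COMMUTE

Work:
Along f;g (path 1):
  e0=[1,0,0] f=>[4,3] g=>[2,4]
  e1=[0,1,0] f=>[3,1] g=>[4,3]
  e2=[0,0,1] f=>[0,0] g=>[0,0]
  ⟦path⟧₁ = (2 4 0; 4 3 0)
Along h;k (path 2):
  e0=[1,0,0] h=>[0,3,2] k=>[1,4]
  e1=[0,1,0] h=>[4,1,2] k=>[3,3]
  e2=[0,0,1] h=>[4,2,3] k=>[1,0]
  ⟦path⟧₂ = (1 3 1; 4 3 0)
Equal? distinct morphisms ✗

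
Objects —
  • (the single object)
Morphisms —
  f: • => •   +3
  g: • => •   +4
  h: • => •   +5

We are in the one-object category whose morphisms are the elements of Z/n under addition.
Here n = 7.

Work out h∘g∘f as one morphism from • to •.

Answer: +5

Work:
  0 +3≡3 +4≡0 +5≡5  (mod 7)
⟦path⟧: +5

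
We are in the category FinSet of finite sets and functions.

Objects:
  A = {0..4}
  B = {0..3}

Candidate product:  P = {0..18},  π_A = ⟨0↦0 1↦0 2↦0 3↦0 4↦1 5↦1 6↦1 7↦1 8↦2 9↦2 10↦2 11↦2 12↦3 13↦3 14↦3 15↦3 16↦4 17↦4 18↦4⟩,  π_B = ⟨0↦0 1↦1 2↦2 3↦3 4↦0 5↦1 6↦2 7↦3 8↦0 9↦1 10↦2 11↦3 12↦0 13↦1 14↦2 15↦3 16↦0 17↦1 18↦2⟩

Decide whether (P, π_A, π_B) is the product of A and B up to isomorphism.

Answer: NOT A VALID PRODUCT — |P|=19 ≠ |A|·|B|=20

Work:
|A|·|B| = 5·4 = 20;  |P| = 19
  → cardinalities differ; no bijection possible.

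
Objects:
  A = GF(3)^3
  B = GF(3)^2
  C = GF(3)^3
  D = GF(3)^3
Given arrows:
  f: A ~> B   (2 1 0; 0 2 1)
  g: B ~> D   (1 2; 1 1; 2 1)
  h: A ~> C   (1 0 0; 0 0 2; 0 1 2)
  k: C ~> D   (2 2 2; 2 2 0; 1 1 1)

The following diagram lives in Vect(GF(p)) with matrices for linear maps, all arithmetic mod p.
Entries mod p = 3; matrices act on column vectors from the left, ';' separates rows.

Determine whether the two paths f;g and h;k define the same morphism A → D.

Answer: COMMUTES

Work:
Along f;g (path 1):
  e0=(1,0,0) f~>(2,0) g~>(2,2,1)
  e1=(0,1,0) f~>(1,2) g~>(2,0,1)
  e2=(0,0,1) f~>(0,1) g~>(2,1,1)
  ⟦path⟧₁ = (2 2 2; 2 0 1; 1 1 1)
Along h;k (path 2):
  e0=(1,0,0) h~>(1,0,0) k~>(2,2,1)
  e1=(0,1,0) h~>(0,0,1) k~>(2,0,1)
  e2=(0,0,1) h~>(0,2,2) k~>(2,1,1)
  ⟦path⟧₂ = (2 2 2; 2 0 1; 1 1 1)
Equal? equal; square commutes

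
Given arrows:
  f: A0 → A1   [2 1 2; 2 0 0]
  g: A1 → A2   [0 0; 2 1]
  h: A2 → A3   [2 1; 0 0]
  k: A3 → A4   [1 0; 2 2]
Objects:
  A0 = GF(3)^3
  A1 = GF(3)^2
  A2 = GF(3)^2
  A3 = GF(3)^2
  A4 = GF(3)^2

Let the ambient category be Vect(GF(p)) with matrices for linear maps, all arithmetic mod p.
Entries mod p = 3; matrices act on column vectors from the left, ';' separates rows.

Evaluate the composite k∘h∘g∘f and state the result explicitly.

Answer: [0 2 1; 0 1 2]

Trace:
  e0=[1,0,0] f→[2,2] g→[0,0] h→[0,0] k→[0,0]
  e1=[0,1,0] f→[1,0] g→[0,2] h→[2,0] k→[2,1]
  e2=[0,0,1] f→[2,0] g→[0,1] h→[1,0] k→[1,2]
⟦path⟧: [0 2 1; 0 1 2]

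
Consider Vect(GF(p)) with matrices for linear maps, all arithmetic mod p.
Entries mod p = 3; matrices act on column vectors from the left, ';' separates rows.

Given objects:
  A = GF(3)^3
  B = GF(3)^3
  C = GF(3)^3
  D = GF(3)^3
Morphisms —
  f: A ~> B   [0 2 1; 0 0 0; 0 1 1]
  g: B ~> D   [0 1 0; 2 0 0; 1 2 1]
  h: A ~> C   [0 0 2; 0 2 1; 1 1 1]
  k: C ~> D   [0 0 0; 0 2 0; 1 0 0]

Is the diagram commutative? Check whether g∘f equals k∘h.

1) trace f;g:
  e0=⟨1,0,0⟩ f~>⟨0,0,0⟩ g~>⟨0,0,0⟩
  e1=⟨0,1,0⟩ f~>⟨2,0,1⟩ g~>⟨0,1,0⟩
  e2=⟨0,0,1⟩ f~>⟨1,0,1⟩ g~>⟨0,2,2⟩
  ⟦path⟧₁ = [0 0 0; 0 1 2; 0 0 2]
2) trace h;k:
  e0=⟨1,0,0⟩ h~>⟨0,0,1⟩ k~>⟨0,0,0⟩
  e1=⟨0,1,0⟩ h~>⟨0,2,1⟩ k~>⟨0,1,0⟩
  e2=⟨0,0,1⟩ h~>⟨2,1,1⟩ k~>⟨0,2,2⟩
  ⟦path⟧₂ = [0 0 0; 0 1 2; 0 0 2]
Equal? same morphism ✓

Answer: COMMUTES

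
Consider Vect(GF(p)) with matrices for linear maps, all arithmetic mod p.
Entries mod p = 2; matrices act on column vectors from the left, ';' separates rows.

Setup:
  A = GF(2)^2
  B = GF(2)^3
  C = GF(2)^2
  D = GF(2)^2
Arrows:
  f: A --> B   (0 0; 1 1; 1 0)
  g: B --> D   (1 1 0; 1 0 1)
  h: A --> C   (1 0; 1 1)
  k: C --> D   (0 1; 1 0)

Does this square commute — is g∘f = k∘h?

1) trace f;g:
  e0=⟨1,0⟩ f-->⟨0,1,1⟩ g-->⟨1,1⟩
  e1=⟨0,1⟩ f-->⟨0,1,0⟩ g-->⟨1,0⟩
  ⟦path⟧₁ = (1 1; 1 0)
2) trace h;k:
  e0=⟨1,0⟩ h-->⟨1,1⟩ k-->⟨1,1⟩
  e1=⟨0,1⟩ h-->⟨0,1⟩ k-->⟨1,0⟩
  ⟦path⟧₂ = (1 1; 1 0)
Equal? equal; square commutes

Answer: COMMUTES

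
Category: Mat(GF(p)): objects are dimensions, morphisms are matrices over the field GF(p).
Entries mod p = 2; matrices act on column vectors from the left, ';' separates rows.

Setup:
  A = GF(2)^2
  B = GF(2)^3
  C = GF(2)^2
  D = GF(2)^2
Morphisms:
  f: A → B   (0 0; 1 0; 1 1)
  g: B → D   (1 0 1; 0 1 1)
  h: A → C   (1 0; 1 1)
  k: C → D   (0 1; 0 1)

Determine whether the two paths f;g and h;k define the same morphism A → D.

Path 1 = f;g:
  e0=[1,0] f→[0,1,1] g→[1,0]
  e1=[0,1] f→[0,0,1] g→[1,1]
  result₁ = (1 1; 0 1)
Path 2 = h;k:
  e0=[1,0] h→[1,1] k→[1,1]
  e1=[0,1] h→[0,1] k→[1,1]
  result₂ = (1 1; 1 1)
Equal? differ; not commutative

Answer: DOES NOT COMMUTE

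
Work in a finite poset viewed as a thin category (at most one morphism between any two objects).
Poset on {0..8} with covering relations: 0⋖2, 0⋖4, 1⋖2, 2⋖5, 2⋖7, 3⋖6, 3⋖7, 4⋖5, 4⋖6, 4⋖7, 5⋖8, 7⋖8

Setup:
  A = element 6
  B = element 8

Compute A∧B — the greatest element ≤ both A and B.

Answer: NO MEET EXISTS

Work:
{x : x⊑A ∧ x⊑B} = {0,3,4}  (A=6, B=8)
  maximal lower bounds 3 and 4 are incomparable: neither 3⊑4 nor 4⊑3
→ no greatest lower bound exists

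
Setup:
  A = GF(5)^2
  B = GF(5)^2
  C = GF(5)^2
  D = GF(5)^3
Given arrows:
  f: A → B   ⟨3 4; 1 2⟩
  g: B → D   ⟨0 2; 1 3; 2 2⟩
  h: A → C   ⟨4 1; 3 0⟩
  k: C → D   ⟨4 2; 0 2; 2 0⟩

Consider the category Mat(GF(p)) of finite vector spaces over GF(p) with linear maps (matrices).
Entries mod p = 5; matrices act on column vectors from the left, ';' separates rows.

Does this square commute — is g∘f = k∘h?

Answer: COMMUTES

Work:
Path 1 = f;g:
  e0=⟨1,0⟩ f→⟨3,1⟩ g→⟨2,1,3⟩
  e1=⟨0,1⟩ f→⟨4,2⟩ g→⟨4,0,2⟩
  composite₁ = ⟨2 4; 1 0; 3 2⟩
Path 2 = h;k:
  e0=⟨1,0⟩ h→⟨4,3⟩ k→⟨2,1,3⟩
  e1=⟨0,1⟩ h→⟨1,0⟩ k→⟨4,0,2⟩
  composite₂ = ⟨2 4; 1 0; 3 2⟩
Equal? YES — commutes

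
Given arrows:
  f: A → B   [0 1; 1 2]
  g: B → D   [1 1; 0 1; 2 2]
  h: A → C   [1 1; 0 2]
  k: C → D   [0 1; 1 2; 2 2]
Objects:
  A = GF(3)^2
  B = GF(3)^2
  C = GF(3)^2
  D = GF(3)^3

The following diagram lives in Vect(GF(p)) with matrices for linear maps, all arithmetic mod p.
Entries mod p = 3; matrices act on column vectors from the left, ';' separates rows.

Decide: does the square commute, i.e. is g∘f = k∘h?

Along f;g (path 1):
  e0=⟨1,0⟩ f→⟨0,1⟩ g→⟨1,1,2⟩
  e1=⟨0,1⟩ f→⟨1,2⟩ g→⟨0,2,0⟩
  ⟦path⟧₁ = [1 0; 1 2; 2 0]
Along h;k (path 2):
  e0=⟨1,0⟩ h→⟨1,0⟩ k→⟨0,1,2⟩
  e1=⟨0,1⟩ h→⟨1,2⟩ k→⟨2,2,0⟩
  ⟦path⟧₂ = [0 2; 1 2; 2 0]
Equal? differ; not commutative

Answer: DOES NOT COMMUTE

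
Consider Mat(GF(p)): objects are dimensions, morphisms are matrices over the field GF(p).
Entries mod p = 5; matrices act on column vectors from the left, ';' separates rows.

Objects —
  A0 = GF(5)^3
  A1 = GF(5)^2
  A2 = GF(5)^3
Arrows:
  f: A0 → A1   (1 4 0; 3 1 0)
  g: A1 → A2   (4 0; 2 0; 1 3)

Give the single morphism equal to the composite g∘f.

Answer: (4 1 0; 2 3 0; 0 2 0)

Trace:
  e0=(1,0,0) f→(1,3) g→(4,2,0)
  e1=(0,1,0) f→(4,1) g→(1,3,2)
  e2=(0,0,1) f→(0,0) g→(0,0,0)
⟦path⟧: (4 1 0; 2 3 0; 0 2 0)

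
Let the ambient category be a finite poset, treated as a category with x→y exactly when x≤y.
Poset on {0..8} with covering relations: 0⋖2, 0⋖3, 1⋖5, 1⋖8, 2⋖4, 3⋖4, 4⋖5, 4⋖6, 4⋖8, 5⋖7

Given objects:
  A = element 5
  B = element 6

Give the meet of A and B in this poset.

Answer: A∧B = 4

Trace:
{x : x<=A ∧ x<=B} = {0,2,3,4}  (A=5, B=6)
  0 <= 4
  2 <= 4
  3 <= 4
  4 <= 4
glb = 4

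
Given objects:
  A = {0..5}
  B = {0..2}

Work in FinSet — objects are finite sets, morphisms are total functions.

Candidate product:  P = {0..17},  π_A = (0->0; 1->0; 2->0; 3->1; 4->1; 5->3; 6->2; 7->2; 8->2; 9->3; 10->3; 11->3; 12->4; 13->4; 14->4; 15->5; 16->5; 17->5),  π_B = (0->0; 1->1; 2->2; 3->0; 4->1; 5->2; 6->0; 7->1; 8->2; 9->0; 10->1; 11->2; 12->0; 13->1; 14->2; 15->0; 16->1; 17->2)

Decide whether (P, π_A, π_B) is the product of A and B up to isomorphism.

Answer: NOT A VALID PRODUCT — duplicate pair at indices 11,5

Derivation:
|A|·|B| = 6·3 = 18;  |P| = 18
Check the pairing map k ↦ (π_A(k), π_B(k)):
  0 -> (0,0)
  1 -> (0,1)
  2 -> (0,2)
  3 -> (1,0)
  4 -> (1,1)
  5 -> (3,2)
  6 -> (2,0)
  7 -> (2,1)
  8 -> (2,2)
  9 -> (3,0)
  10 -> (3,1)
  11 -> (3,2)  ✗ repeats pair of k=5
  12 -> (4,0)
  13 -> (4,1)
  14 -> (4,2)
  15 -> (5,0)
  16 -> (5,1)
  17 -> (5,2)
distinct pairs in image: 17 / 18 needed
  → (3,2) hit at k=5 and k=11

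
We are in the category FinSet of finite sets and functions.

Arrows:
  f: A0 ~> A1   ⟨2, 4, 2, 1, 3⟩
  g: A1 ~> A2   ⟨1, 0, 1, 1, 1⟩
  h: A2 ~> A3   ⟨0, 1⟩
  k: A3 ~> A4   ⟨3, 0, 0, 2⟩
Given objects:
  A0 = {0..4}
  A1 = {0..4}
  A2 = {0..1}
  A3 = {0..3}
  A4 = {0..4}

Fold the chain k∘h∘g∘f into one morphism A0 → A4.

  0 f~>2 g~>1 h~>1 k~>0
  1 f~>4 g~>1 h~>1 k~>0
  2 f~>2 g~>1 h~>1 k~>0
  3 f~>1 g~>0 h~>0 k~>3
  4 f~>3 g~>1 h~>1 k~>0
composite: ⟨0, 0, 0, 3, 0⟩

Answer: ⟨0, 0, 0, 3, 0⟩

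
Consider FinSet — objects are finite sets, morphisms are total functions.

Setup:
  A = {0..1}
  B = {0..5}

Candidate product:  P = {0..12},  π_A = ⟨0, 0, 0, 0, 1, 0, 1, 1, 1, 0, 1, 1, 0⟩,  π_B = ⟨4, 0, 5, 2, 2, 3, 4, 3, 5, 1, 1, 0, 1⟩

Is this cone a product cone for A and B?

|A|·|B| = 2·6 = 12;  |P| = 13
  → cardinalities differ; no bijection possible.

Answer: NOT A VALID PRODUCT — |P|=13 ≠ |A|·|B|=12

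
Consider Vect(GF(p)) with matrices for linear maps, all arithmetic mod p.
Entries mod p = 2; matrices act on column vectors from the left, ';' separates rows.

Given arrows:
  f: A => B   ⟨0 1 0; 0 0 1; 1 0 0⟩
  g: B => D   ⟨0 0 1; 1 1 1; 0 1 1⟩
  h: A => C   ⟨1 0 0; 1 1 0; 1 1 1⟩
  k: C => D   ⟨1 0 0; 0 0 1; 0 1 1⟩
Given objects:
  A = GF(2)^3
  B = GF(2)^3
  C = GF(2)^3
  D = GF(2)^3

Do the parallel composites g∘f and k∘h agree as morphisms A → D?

Along f;g (path 1):
  e0=[1,0,0] f=>[0,0,1] g=>[1,1,1]
  e1=[0,1,0] f=>[1,0,0] g=>[0,1,0]
  e2=[0,0,1] f=>[0,1,0] g=>[0,1,1]
  ⟦path⟧₁ = ⟨1 0 0; 1 1 1; 1 0 1⟩
Along h;k (path 2):
  e0=[1,0,0] h=>[1,1,1] k=>[1,1,0]
  e1=[0,1,0] h=>[0,1,1] k=>[0,1,0]
  e2=[0,0,1] h=>[0,0,1] k=>[0,1,1]
  ⟦path⟧₂ = ⟨1 0 0; 1 1 1; 0 0 1⟩
Equal? NO — does not commute

Answer: DOES NOT COMMUTE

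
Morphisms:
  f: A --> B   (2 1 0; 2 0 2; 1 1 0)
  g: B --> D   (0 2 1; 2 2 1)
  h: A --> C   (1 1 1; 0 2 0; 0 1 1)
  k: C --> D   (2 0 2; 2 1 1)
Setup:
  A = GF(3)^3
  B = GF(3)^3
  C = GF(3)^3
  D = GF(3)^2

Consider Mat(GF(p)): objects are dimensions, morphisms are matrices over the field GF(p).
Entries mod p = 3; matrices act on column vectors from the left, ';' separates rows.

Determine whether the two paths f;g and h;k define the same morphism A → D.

1) trace f;g:
  e0=[1,0,0] f-->[2,2,1] g-->[2,0]
  e1=[0,1,0] f-->[1,0,1] g-->[1,0]
  e2=[0,0,1] f-->[0,2,0] g-->[1,1]
  ⟦path⟧₁ = (2 1 1; 0 0 1)
2) trace h;k:
  e0=[1,0,0] h-->[1,0,0] k-->[2,2]
  e1=[0,1,0] h-->[1,2,1] k-->[1,2]
  e2=[0,0,1] h-->[1,0,1] k-->[1,0]
  ⟦path⟧₂ = (2 1 1; 2 2 0)
Equal? distinct morphisms ✗

Answer: DOES NOT COMMUTE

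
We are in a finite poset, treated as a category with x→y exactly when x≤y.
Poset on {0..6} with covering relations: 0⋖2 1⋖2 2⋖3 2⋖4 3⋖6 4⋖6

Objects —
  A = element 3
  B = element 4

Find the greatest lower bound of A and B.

Lower bounds of A=3 and B=4: {0,1,2}
  0 <= 2
  1 <= 2
  2 <= 2
glb = 2

Answer: A∧B = 2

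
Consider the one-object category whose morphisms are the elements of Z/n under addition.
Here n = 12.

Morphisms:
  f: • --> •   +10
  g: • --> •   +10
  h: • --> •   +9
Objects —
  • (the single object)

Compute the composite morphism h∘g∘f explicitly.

Answer: +5

Derivation:
  0 +10≡10 +10≡8 +9≡5  (mod 12)
result: +5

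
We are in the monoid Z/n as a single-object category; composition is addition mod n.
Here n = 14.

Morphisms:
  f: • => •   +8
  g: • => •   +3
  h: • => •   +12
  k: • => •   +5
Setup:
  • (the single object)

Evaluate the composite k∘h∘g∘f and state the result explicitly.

Answer: +0

Work:
  0 +8≡8 +3≡11 +12≡9 +5≡0  (mod 14)
composite: +0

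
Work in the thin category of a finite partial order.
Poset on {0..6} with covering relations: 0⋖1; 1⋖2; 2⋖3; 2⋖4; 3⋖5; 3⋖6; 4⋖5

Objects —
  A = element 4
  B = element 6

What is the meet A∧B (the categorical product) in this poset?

{x : x⊑A ∧ x⊑B} = {0,1,2}  (A=4, B=6)
  0 ⊑ 2
  1 ⊑ 2
  2 ⊑ 2
glb = 2

Answer: A∧B = 2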